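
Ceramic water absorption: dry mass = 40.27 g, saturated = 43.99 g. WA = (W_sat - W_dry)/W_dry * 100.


WA = (43.99 - 40.27) / 40.27 * 100 = 9.24%

9.24


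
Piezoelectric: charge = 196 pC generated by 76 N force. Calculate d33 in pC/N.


d33 = 196 / 76 = 2.6 pC/N

2.6


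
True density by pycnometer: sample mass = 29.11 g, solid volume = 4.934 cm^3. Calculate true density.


TD = 29.11 / 4.934 = 5.9 g/cm^3

5.9


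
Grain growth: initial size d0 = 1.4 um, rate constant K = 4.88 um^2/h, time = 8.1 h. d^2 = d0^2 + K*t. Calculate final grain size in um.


d^2 = 1.4^2 + 4.88*8.1 = 41.488
d = sqrt(41.488) = 6.44 um

6.44


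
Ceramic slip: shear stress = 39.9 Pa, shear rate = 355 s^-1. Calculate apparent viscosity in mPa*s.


eta = tau/gamma * 1000 = 39.9/355 * 1000 = 112.4 mPa*s

112.4


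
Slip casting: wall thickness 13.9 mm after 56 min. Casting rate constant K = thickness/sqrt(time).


K = 13.9 / sqrt(56) = 13.9 / 7.4833 = 1.857 mm/min^0.5

1.857


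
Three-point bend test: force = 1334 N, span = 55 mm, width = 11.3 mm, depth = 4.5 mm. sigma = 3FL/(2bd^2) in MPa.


sigma = 3*1334*55/(2*11.3*4.5^2) = 481.0 MPa

481.0


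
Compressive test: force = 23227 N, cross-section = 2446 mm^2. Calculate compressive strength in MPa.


CS = 23227 / 2446 = 9.5 MPa

9.5


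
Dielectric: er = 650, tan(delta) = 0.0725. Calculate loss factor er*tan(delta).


Loss = 650 * 0.0725 = 47.125

47.125


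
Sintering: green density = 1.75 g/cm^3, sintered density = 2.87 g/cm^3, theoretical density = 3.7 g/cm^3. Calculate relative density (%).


Relative = 2.87 / 3.7 * 100 = 77.6%

77.6


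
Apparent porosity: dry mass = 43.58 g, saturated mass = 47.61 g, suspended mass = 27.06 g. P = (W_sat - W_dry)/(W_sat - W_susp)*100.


P = (47.61 - 43.58) / (47.61 - 27.06) * 100 = 4.03 / 20.55 * 100 = 19.6%

19.6


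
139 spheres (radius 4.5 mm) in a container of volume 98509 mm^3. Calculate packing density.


V_sphere = 4/3*pi*4.5^3 = 381.7035 mm^3
Total V = 139*381.7035 = 53056.7865 mm^3
PD = 53056.7865 / 98509 = 0.539

0.539


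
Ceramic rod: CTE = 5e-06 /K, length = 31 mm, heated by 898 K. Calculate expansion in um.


dL = 5e-06 * 31 * 898 * 1000 = 139.19 um

139.19


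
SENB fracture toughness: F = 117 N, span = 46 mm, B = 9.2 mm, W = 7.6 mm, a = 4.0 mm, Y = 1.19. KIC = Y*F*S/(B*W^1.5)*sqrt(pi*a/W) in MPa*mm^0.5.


KIC = 1.19*117*46/(9.2*7.6^1.5)*sqrt(pi*4.0/7.6) = 42.72

42.72


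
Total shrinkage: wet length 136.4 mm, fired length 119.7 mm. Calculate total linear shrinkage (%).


TS = (136.4 - 119.7) / 136.4 * 100 = 12.24%

12.24


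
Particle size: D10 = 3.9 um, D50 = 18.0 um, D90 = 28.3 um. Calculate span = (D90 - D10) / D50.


Span = (28.3 - 3.9) / 18.0 = 24.4 / 18.0 = 1.356

1.356


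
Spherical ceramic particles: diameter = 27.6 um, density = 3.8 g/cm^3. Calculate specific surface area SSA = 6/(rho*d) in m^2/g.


SSA = 6 / (3.8 * 27.6) = 0.057 m^2/g

0.057


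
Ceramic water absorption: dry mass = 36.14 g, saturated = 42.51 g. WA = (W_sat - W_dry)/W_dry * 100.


WA = (42.51 - 36.14) / 36.14 * 100 = 17.63%

17.63


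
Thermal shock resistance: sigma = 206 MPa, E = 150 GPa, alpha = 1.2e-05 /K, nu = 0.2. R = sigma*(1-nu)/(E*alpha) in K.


R = 206*(1-0.2)/(150*1000*1.2e-05) = 92 K

92


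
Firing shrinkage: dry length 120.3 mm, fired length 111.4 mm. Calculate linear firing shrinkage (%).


FS = (120.3 - 111.4) / 120.3 * 100 = 7.4%

7.4


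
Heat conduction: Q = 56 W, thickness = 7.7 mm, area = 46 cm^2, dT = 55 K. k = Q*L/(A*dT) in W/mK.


k = 56*7.7/1000/(46/10000*55) = 1.7 W/mK

1.7


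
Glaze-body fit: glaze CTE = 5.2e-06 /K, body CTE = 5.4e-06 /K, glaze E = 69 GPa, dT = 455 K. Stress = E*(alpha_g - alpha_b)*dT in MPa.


Stress = 69*1000*(5.2e-06 - 5.4e-06)*455 = -6.3 MPa

-6.3


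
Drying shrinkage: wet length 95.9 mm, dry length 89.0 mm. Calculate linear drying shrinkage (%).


DS = (95.9 - 89.0) / 95.9 * 100 = 7.19%

7.19


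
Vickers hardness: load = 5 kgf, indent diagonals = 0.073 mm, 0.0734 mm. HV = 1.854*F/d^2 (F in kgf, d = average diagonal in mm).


d_avg = (0.073+0.0734)/2 = 0.0732 mm
HV = 1.854*5/0.0732^2 = 1730

1730


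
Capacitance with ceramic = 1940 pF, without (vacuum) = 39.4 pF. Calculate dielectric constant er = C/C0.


er = 1940 / 39.4 = 49.24

49.24


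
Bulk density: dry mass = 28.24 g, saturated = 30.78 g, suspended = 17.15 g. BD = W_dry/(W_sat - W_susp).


BD = 28.24 / (30.78 - 17.15) = 28.24 / 13.63 = 2.072 g/cm^3

2.072


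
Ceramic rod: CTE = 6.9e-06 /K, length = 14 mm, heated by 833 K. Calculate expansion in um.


dL = 6.9e-06 * 14 * 833 * 1000 = 80.468 um

80.468


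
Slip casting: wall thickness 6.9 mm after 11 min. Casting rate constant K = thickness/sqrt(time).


K = 6.9 / sqrt(11) = 6.9 / 3.3166 = 2.08 mm/min^0.5

2.08


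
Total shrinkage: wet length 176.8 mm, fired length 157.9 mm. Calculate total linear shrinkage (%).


TS = (176.8 - 157.9) / 176.8 * 100 = 10.69%

10.69


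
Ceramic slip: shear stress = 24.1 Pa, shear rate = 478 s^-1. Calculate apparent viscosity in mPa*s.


eta = tau/gamma * 1000 = 24.1/478 * 1000 = 50.4 mPa*s

50.4


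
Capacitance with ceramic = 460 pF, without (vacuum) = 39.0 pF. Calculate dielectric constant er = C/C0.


er = 460 / 39.0 = 11.79

11.79


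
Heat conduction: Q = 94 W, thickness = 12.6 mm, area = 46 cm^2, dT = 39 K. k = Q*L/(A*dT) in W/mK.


k = 94*12.6/1000/(46/10000*39) = 6.6 W/mK

6.6


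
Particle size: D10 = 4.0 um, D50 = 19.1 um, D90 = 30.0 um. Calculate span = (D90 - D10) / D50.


Span = (30.0 - 4.0) / 19.1 = 26.0 / 19.1 = 1.361

1.361


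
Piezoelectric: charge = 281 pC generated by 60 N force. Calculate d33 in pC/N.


d33 = 281 / 60 = 4.7 pC/N

4.7


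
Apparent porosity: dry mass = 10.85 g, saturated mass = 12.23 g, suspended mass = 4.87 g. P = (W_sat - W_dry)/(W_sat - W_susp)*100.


P = (12.23 - 10.85) / (12.23 - 4.87) * 100 = 1.38 / 7.36 * 100 = 18.8%

18.8


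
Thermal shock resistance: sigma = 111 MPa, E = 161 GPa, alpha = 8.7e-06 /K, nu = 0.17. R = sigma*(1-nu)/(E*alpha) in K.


R = 111*(1-0.17)/(161*1000*8.7e-06) = 66 K

66


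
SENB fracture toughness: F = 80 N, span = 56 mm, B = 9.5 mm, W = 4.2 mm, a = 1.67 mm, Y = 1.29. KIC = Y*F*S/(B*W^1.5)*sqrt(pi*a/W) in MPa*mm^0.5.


KIC = 1.29*80*56/(9.5*4.2^1.5)*sqrt(pi*1.67/4.2) = 78.99

78.99


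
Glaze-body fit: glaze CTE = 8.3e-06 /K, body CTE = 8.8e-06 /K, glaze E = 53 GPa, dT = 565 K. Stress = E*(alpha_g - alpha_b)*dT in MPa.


Stress = 53*1000*(8.3e-06 - 8.8e-06)*565 = -15.0 MPa

-15.0


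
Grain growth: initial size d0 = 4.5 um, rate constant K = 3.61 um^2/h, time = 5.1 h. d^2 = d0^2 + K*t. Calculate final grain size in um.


d^2 = 4.5^2 + 3.61*5.1 = 38.661
d = sqrt(38.661) = 6.22 um

6.22


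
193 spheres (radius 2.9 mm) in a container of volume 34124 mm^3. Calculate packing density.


V_sphere = 4/3*pi*2.9^3 = 102.1604 mm^3
Total V = 193*102.1604 = 19716.9572 mm^3
PD = 19716.9572 / 34124 = 0.578

0.578


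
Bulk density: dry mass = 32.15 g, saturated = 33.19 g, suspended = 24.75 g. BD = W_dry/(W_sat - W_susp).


BD = 32.15 / (33.19 - 24.75) = 32.15 / 8.44 = 3.809 g/cm^3

3.809


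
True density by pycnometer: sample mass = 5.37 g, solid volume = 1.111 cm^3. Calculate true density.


TD = 5.37 / 1.111 = 4.833 g/cm^3

4.833


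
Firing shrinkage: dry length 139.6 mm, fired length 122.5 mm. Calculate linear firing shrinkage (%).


FS = (139.6 - 122.5) / 139.6 * 100 = 12.25%

12.25


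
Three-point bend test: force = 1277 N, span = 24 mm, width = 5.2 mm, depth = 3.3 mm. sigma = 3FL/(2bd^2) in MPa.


sigma = 3*1277*24/(2*5.2*3.3^2) = 811.8 MPa

811.8


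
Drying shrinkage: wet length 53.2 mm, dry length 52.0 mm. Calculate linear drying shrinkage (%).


DS = (53.2 - 52.0) / 53.2 * 100 = 2.26%

2.26


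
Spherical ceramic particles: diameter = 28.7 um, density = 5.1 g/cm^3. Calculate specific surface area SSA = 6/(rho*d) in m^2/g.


SSA = 6 / (5.1 * 28.7) = 0.041 m^2/g

0.041


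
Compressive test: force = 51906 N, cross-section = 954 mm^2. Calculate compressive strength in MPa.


CS = 51906 / 954 = 54.4 MPa

54.4


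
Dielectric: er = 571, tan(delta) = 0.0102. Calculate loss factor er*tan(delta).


Loss = 571 * 0.0102 = 5.824

5.824


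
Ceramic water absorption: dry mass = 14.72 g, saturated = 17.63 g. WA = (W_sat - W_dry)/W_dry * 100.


WA = (17.63 - 14.72) / 14.72 * 100 = 19.77%

19.77


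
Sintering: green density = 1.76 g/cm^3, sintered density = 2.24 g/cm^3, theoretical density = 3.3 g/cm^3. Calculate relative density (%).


Relative = 2.24 / 3.3 * 100 = 67.9%

67.9


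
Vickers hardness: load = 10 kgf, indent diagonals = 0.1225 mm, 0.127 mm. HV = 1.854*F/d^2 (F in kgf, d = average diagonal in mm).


d_avg = (0.1225+0.127)/2 = 0.12475 mm
HV = 1.854*10/0.12475^2 = 1191

1191


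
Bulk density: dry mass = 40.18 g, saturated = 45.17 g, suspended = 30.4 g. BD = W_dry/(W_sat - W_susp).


BD = 40.18 / (45.17 - 30.4) = 40.18 / 14.77 = 2.72 g/cm^3

2.72


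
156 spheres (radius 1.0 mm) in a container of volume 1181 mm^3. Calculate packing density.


V_sphere = 4/3*pi*1.0^3 = 4.1888 mm^3
Total V = 156*4.1888 = 653.4528 mm^3
PD = 653.4528 / 1181 = 0.553

0.553


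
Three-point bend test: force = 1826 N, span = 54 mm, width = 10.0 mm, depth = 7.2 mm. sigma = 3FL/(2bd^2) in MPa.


sigma = 3*1826*54/(2*10.0*7.2^2) = 285.3 MPa

285.3


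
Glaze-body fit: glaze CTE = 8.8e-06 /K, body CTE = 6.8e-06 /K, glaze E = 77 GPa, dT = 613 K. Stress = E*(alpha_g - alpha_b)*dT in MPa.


Stress = 77*1000*(8.8e-06 - 6.8e-06)*613 = 94.4 MPa

94.4


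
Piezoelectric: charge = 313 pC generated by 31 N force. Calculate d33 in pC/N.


d33 = 313 / 31 = 10.1 pC/N

10.1


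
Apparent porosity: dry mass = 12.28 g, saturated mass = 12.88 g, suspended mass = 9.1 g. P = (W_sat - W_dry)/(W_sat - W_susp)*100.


P = (12.88 - 12.28) / (12.88 - 9.1) * 100 = 0.6 / 3.78 * 100 = 15.9%

15.9


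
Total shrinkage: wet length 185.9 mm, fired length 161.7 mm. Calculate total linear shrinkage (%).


TS = (185.9 - 161.7) / 185.9 * 100 = 13.02%

13.02


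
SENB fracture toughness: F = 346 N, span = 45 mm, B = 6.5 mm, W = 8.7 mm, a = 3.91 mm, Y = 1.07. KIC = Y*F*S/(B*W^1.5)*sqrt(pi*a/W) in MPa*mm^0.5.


KIC = 1.07*346*45/(6.5*8.7^1.5)*sqrt(pi*3.91/8.7) = 118.68

118.68


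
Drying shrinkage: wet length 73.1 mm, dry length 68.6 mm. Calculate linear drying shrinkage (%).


DS = (73.1 - 68.6) / 73.1 * 100 = 6.16%

6.16


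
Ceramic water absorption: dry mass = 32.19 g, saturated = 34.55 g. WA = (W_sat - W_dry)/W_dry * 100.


WA = (34.55 - 32.19) / 32.19 * 100 = 7.33%

7.33


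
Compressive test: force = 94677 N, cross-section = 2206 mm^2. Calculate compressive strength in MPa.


CS = 94677 / 2206 = 42.9 MPa

42.9


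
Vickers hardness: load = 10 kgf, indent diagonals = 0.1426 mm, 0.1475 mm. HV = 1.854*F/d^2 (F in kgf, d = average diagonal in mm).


d_avg = (0.1426+0.1475)/2 = 0.14505 mm
HV = 1.854*10/0.14505^2 = 881

881


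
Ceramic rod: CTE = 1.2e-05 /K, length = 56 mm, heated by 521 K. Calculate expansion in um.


dL = 1.2e-05 * 56 * 521 * 1000 = 350.112 um

350.112


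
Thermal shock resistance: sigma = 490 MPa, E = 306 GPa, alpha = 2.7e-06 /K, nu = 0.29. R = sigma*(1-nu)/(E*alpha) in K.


R = 490*(1-0.29)/(306*1000*2.7e-06) = 421 K

421


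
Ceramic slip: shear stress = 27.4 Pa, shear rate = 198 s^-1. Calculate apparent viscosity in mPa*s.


eta = tau/gamma * 1000 = 27.4/198 * 1000 = 138.4 mPa*s

138.4


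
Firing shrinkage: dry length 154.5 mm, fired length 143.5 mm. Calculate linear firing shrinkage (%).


FS = (154.5 - 143.5) / 154.5 * 100 = 7.12%

7.12


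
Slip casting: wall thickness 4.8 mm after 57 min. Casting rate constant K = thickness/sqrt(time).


K = 4.8 / sqrt(57) = 4.8 / 7.5498 = 0.636 mm/min^0.5

0.636


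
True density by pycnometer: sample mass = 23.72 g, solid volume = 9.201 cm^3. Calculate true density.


TD = 23.72 / 9.201 = 2.578 g/cm^3

2.578


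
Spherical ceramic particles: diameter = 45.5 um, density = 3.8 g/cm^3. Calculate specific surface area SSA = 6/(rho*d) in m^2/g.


SSA = 6 / (3.8 * 45.5) = 0.035 m^2/g

0.035


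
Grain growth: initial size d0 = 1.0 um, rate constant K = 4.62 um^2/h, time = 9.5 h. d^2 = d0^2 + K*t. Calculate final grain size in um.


d^2 = 1.0^2 + 4.62*9.5 = 44.89
d = sqrt(44.89) = 6.7 um

6.7


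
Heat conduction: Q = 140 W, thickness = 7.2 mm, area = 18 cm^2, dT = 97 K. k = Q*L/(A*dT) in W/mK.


k = 140*7.2/1000/(18/10000*97) = 5.77 W/mK

5.77


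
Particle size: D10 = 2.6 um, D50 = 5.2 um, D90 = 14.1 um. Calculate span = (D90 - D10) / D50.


Span = (14.1 - 2.6) / 5.2 = 11.5 / 5.2 = 2.212

2.212


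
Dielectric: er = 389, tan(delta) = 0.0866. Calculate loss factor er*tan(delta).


Loss = 389 * 0.0866 = 33.687

33.687


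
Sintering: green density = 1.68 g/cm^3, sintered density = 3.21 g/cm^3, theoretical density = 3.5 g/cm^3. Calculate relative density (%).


Relative = 3.21 / 3.5 * 100 = 91.7%

91.7


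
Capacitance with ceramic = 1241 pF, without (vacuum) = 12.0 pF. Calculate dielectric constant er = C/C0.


er = 1241 / 12.0 = 103.42

103.42


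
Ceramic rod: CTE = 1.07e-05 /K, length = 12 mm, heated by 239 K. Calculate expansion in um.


dL = 1.07e-05 * 12 * 239 * 1000 = 30.688 um

30.688


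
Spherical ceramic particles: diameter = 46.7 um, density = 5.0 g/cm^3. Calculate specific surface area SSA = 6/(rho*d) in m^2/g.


SSA = 6 / (5.0 * 46.7) = 0.026 m^2/g

0.026


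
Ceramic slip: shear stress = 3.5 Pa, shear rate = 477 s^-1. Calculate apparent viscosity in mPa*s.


eta = tau/gamma * 1000 = 3.5/477 * 1000 = 7.3 mPa*s

7.3


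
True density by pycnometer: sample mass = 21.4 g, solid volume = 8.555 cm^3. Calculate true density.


TD = 21.4 / 8.555 = 2.501 g/cm^3

2.501


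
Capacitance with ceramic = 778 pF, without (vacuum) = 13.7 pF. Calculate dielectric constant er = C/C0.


er = 778 / 13.7 = 56.79

56.79


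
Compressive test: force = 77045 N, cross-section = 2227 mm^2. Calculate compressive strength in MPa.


CS = 77045 / 2227 = 34.6 MPa

34.6


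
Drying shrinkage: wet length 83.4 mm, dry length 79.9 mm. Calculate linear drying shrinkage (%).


DS = (83.4 - 79.9) / 83.4 * 100 = 4.2%

4.2


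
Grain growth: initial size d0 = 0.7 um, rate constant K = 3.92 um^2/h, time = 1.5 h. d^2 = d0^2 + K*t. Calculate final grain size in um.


d^2 = 0.7^2 + 3.92*1.5 = 6.37
d = sqrt(6.37) = 2.52 um

2.52


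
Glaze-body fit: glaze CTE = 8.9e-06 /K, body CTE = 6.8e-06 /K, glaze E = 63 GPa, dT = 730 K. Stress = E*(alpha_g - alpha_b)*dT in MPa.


Stress = 63*1000*(8.9e-06 - 6.8e-06)*730 = 96.6 MPa

96.6


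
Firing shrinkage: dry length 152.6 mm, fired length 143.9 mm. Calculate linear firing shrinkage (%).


FS = (152.6 - 143.9) / 152.6 * 100 = 5.7%

5.7


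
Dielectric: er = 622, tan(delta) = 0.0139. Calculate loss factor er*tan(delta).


Loss = 622 * 0.0139 = 8.646

8.646


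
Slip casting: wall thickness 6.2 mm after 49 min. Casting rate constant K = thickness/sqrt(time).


K = 6.2 / sqrt(49) = 6.2 / 7.0 = 0.886 mm/min^0.5

0.886


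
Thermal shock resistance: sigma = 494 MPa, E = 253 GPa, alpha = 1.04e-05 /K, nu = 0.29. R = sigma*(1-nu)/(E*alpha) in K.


R = 494*(1-0.29)/(253*1000*1.04e-05) = 133 K

133


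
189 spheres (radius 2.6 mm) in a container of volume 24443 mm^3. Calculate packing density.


V_sphere = 4/3*pi*2.6^3 = 73.6222 mm^3
Total V = 189*73.6222 = 13914.5958 mm^3
PD = 13914.5958 / 24443 = 0.569

0.569


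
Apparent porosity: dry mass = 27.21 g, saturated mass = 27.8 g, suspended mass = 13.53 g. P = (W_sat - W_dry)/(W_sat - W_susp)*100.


P = (27.8 - 27.21) / (27.8 - 13.53) * 100 = 0.59 / 14.27 * 100 = 4.1%

4.1


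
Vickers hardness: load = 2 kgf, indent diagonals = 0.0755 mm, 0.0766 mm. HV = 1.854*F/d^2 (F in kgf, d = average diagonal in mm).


d_avg = (0.0755+0.0766)/2 = 0.07605 mm
HV = 1.854*2/0.07605^2 = 641

641


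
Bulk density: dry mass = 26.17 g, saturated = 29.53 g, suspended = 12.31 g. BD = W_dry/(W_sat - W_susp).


BD = 26.17 / (29.53 - 12.31) = 26.17 / 17.22 = 1.52 g/cm^3

1.52


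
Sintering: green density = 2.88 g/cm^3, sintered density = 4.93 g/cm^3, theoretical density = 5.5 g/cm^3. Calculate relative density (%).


Relative = 4.93 / 5.5 * 100 = 89.6%

89.6


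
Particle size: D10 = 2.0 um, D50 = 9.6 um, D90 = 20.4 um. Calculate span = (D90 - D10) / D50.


Span = (20.4 - 2.0) / 9.6 = 18.4 / 9.6 = 1.917

1.917


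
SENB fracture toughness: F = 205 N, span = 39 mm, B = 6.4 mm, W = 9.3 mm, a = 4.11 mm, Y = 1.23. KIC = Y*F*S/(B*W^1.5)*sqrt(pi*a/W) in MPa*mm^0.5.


KIC = 1.23*205*39/(6.4*9.3^1.5)*sqrt(pi*4.11/9.3) = 63.84

63.84


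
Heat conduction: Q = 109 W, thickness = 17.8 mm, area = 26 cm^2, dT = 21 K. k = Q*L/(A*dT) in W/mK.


k = 109*17.8/1000/(26/10000*21) = 35.53 W/mK

35.53


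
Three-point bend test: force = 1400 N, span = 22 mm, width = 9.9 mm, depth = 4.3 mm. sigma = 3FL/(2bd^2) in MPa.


sigma = 3*1400*22/(2*9.9*4.3^2) = 252.4 MPa

252.4


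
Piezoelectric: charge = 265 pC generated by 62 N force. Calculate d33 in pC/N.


d33 = 265 / 62 = 4.3 pC/N

4.3


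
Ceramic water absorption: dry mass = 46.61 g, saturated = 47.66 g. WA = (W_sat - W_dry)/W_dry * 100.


WA = (47.66 - 46.61) / 46.61 * 100 = 2.25%

2.25


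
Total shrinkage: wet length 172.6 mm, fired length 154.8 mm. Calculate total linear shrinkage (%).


TS = (172.6 - 154.8) / 172.6 * 100 = 10.31%

10.31


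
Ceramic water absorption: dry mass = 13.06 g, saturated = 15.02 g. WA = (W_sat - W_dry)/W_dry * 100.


WA = (15.02 - 13.06) / 13.06 * 100 = 15.01%

15.01


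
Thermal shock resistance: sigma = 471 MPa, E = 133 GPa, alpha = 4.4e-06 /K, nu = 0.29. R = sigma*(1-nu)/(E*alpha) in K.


R = 471*(1-0.29)/(133*1000*4.4e-06) = 571 K

571


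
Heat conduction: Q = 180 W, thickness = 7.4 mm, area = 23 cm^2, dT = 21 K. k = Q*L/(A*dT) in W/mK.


k = 180*7.4/1000/(23/10000*21) = 27.58 W/mK

27.58


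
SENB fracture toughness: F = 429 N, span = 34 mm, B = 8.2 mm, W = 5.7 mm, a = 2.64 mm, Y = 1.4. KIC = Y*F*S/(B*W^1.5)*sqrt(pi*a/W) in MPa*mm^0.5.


KIC = 1.4*429*34/(8.2*5.7^1.5)*sqrt(pi*2.64/5.7) = 220.74

220.74


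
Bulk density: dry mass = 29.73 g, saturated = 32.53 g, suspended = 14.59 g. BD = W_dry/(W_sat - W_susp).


BD = 29.73 / (32.53 - 14.59) = 29.73 / 17.94 = 1.657 g/cm^3

1.657


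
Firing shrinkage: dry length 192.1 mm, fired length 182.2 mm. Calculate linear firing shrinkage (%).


FS = (192.1 - 182.2) / 192.1 * 100 = 5.15%

5.15


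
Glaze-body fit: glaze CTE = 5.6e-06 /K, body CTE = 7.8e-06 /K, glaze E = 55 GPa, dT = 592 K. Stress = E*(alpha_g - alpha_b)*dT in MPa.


Stress = 55*1000*(5.6e-06 - 7.8e-06)*592 = -71.6 MPa

-71.6


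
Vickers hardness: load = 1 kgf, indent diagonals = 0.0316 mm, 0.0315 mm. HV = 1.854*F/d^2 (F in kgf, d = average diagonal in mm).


d_avg = (0.0316+0.0315)/2 = 0.03155 mm
HV = 1.854*1/0.03155^2 = 1863

1863


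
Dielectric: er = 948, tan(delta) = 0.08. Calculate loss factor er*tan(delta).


Loss = 948 * 0.08 = 75.84

75.84


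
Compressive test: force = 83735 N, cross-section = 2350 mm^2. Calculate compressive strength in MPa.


CS = 83735 / 2350 = 35.6 MPa

35.6


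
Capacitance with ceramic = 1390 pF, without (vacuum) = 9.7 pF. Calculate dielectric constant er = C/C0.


er = 1390 / 9.7 = 143.3

143.3


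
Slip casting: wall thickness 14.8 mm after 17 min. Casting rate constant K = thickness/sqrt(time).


K = 14.8 / sqrt(17) = 14.8 / 4.1231 = 3.59 mm/min^0.5

3.59


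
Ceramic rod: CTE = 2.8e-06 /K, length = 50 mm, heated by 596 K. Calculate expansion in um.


dL = 2.8e-06 * 50 * 596 * 1000 = 83.44 um

83.44


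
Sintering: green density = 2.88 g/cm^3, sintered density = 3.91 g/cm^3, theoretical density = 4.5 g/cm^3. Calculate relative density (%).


Relative = 3.91 / 4.5 * 100 = 86.9%

86.9


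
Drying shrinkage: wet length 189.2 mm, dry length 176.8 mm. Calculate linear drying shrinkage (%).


DS = (189.2 - 176.8) / 189.2 * 100 = 6.55%

6.55


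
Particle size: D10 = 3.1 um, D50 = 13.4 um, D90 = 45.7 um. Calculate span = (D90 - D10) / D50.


Span = (45.7 - 3.1) / 13.4 = 42.6 / 13.4 = 3.179

3.179


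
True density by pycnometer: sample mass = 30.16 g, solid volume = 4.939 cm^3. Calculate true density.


TD = 30.16 / 4.939 = 6.106 g/cm^3

6.106


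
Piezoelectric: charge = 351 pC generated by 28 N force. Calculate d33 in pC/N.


d33 = 351 / 28 = 12.5 pC/N

12.5


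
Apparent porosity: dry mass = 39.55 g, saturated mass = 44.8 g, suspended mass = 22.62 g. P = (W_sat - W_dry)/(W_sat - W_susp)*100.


P = (44.8 - 39.55) / (44.8 - 22.62) * 100 = 5.25 / 22.18 * 100 = 23.7%

23.7


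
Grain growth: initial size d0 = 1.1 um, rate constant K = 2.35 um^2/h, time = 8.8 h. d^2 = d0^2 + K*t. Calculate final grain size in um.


d^2 = 1.1^2 + 2.35*8.8 = 21.89
d = sqrt(21.89) = 4.68 um

4.68


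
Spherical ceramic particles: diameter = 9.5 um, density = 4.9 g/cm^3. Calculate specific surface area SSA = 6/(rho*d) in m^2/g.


SSA = 6 / (4.9 * 9.5) = 0.129 m^2/g

0.129


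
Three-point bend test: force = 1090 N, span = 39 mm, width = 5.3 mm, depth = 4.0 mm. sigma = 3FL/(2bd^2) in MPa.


sigma = 3*1090*39/(2*5.3*4.0^2) = 751.9 MPa

751.9


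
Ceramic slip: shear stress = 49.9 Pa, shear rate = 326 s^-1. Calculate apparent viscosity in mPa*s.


eta = tau/gamma * 1000 = 49.9/326 * 1000 = 153.1 mPa*s

153.1


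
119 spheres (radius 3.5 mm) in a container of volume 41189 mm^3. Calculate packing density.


V_sphere = 4/3*pi*3.5^3 = 179.5944 mm^3
Total V = 119*179.5944 = 21371.7336 mm^3
PD = 21371.7336 / 41189 = 0.519

0.519


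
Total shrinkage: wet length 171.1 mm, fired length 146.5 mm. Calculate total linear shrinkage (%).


TS = (171.1 - 146.5) / 171.1 * 100 = 14.38%

14.38


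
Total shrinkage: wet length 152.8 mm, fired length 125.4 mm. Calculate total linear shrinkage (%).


TS = (152.8 - 125.4) / 152.8 * 100 = 17.93%

17.93


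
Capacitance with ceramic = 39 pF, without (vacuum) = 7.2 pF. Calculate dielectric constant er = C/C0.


er = 39 / 7.2 = 5.42

5.42


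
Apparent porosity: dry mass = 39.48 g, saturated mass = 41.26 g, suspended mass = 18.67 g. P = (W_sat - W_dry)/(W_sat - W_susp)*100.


P = (41.26 - 39.48) / (41.26 - 18.67) * 100 = 1.78 / 22.59 * 100 = 7.9%

7.9


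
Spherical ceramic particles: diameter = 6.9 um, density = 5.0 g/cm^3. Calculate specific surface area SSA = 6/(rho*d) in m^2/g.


SSA = 6 / (5.0 * 6.9) = 0.174 m^2/g

0.174


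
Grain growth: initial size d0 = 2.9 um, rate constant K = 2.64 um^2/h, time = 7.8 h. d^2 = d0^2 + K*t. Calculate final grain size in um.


d^2 = 2.9^2 + 2.64*7.8 = 29.002
d = sqrt(29.002) = 5.39 um

5.39


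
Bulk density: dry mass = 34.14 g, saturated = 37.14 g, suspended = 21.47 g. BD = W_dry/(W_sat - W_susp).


BD = 34.14 / (37.14 - 21.47) = 34.14 / 15.67 = 2.179 g/cm^3

2.179


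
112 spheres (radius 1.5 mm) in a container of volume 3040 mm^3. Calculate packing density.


V_sphere = 4/3*pi*1.5^3 = 14.1372 mm^3
Total V = 112*14.1372 = 1583.3664 mm^3
PD = 1583.3664 / 3040 = 0.521

0.521


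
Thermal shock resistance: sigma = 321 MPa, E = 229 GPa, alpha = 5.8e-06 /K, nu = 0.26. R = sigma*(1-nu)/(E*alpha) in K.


R = 321*(1-0.26)/(229*1000*5.8e-06) = 179 K

179


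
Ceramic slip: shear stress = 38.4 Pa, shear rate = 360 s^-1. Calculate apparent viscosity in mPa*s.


eta = tau/gamma * 1000 = 38.4/360 * 1000 = 106.7 mPa*s

106.7


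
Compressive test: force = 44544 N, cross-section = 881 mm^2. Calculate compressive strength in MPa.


CS = 44544 / 881 = 50.6 MPa

50.6


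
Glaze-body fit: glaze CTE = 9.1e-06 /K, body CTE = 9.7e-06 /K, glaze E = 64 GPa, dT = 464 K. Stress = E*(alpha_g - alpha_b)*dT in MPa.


Stress = 64*1000*(9.1e-06 - 9.7e-06)*464 = -17.8 MPa

-17.8


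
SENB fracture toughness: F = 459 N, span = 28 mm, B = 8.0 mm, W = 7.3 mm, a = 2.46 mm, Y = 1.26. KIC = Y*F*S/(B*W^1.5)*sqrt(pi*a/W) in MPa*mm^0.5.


KIC = 1.26*459*28/(8.0*7.3^1.5)*sqrt(pi*2.46/7.3) = 105.6

105.6


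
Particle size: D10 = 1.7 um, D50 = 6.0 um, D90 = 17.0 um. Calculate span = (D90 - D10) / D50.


Span = (17.0 - 1.7) / 6.0 = 15.3 / 6.0 = 2.55

2.55


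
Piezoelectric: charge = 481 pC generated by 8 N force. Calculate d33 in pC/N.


d33 = 481 / 8 = 60.1 pC/N

60.1


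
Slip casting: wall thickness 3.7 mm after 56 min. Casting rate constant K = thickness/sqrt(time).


K = 3.7 / sqrt(56) = 3.7 / 7.4833 = 0.494 mm/min^0.5

0.494


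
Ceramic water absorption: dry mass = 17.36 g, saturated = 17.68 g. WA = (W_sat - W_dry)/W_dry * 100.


WA = (17.68 - 17.36) / 17.36 * 100 = 1.84%

1.84


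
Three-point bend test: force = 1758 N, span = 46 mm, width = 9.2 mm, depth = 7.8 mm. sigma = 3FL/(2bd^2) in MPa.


sigma = 3*1758*46/(2*9.2*7.8^2) = 216.7 MPa

216.7


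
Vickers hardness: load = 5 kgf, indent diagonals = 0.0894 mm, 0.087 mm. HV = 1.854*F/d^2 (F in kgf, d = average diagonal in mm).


d_avg = (0.0894+0.087)/2 = 0.0882 mm
HV = 1.854*5/0.0882^2 = 1192

1192


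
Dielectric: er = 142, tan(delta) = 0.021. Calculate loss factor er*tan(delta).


Loss = 142 * 0.021 = 2.982

2.982


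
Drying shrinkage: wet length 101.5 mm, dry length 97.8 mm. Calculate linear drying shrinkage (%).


DS = (101.5 - 97.8) / 101.5 * 100 = 3.65%

3.65


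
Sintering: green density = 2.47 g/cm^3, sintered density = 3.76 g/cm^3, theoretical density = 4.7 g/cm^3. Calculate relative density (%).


Relative = 3.76 / 4.7 * 100 = 80.0%

80.0


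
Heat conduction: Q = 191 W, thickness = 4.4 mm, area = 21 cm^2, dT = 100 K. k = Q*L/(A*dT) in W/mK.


k = 191*4.4/1000/(21/10000*100) = 4.0 W/mK

4.0


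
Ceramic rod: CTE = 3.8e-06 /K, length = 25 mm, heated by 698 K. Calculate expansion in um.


dL = 3.8e-06 * 25 * 698 * 1000 = 66.31 um

66.31


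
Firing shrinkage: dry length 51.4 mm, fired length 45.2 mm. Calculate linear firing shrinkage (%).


FS = (51.4 - 45.2) / 51.4 * 100 = 12.06%

12.06


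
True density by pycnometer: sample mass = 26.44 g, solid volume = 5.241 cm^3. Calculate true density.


TD = 26.44 / 5.241 = 5.045 g/cm^3

5.045


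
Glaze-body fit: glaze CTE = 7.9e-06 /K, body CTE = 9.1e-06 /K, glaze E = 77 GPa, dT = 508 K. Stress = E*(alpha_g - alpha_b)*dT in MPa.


Stress = 77*1000*(7.9e-06 - 9.1e-06)*508 = -46.9 MPa

-46.9


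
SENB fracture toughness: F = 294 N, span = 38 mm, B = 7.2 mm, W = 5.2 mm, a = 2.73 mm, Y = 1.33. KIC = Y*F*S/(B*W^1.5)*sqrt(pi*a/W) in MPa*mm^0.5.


KIC = 1.33*294*38/(7.2*5.2^1.5)*sqrt(pi*2.73/5.2) = 223.51

223.51


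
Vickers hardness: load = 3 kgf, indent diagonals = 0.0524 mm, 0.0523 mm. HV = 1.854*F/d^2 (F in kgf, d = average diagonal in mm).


d_avg = (0.0524+0.0523)/2 = 0.05235 mm
HV = 1.854*3/0.05235^2 = 2030

2030


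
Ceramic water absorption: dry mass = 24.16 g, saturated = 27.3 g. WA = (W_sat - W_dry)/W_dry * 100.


WA = (27.3 - 24.16) / 24.16 * 100 = 13.0%

13.0


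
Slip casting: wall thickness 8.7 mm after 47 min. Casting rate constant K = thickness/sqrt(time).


K = 8.7 / sqrt(47) = 8.7 / 6.8557 = 1.269 mm/min^0.5

1.269


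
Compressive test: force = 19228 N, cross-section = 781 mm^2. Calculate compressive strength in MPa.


CS = 19228 / 781 = 24.6 MPa

24.6


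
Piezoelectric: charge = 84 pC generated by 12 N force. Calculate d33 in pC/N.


d33 = 84 / 12 = 7.0 pC/N

7.0


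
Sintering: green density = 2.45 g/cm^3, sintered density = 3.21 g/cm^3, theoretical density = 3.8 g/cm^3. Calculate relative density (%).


Relative = 3.21 / 3.8 * 100 = 84.5%

84.5


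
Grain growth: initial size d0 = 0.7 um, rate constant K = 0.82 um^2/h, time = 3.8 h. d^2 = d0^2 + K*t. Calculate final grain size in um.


d^2 = 0.7^2 + 0.82*3.8 = 3.606
d = sqrt(3.606) = 1.9 um

1.9


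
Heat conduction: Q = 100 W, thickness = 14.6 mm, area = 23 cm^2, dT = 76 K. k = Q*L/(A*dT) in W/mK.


k = 100*14.6/1000/(23/10000*76) = 8.35 W/mK

8.35


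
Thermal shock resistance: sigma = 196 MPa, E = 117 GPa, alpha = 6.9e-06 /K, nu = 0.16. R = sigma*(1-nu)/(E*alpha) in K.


R = 196*(1-0.16)/(117*1000*6.9e-06) = 204 K

204


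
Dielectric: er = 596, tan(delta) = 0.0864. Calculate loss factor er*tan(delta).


Loss = 596 * 0.0864 = 51.494

51.494


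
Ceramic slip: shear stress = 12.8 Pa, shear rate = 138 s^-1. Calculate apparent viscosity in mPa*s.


eta = tau/gamma * 1000 = 12.8/138 * 1000 = 92.8 mPa*s

92.8


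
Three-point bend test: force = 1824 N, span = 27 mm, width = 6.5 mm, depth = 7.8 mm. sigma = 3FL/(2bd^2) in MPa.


sigma = 3*1824*27/(2*6.5*7.8^2) = 186.8 MPa

186.8


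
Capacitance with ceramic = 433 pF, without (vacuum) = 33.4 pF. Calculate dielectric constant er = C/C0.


er = 433 / 33.4 = 12.96

12.96


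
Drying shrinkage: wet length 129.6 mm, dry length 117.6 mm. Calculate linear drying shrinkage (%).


DS = (129.6 - 117.6) / 129.6 * 100 = 9.26%

9.26


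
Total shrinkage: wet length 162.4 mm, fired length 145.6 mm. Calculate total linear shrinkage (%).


TS = (162.4 - 145.6) / 162.4 * 100 = 10.34%

10.34


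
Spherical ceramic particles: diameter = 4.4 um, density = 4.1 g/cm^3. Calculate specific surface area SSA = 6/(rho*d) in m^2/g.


SSA = 6 / (4.1 * 4.4) = 0.333 m^2/g

0.333


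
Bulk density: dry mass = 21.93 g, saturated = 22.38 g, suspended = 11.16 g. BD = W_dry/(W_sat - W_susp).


BD = 21.93 / (22.38 - 11.16) = 21.93 / 11.22 = 1.955 g/cm^3

1.955


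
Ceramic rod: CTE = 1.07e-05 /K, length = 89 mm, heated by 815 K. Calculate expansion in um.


dL = 1.07e-05 * 89 * 815 * 1000 = 776.125 um

776.125


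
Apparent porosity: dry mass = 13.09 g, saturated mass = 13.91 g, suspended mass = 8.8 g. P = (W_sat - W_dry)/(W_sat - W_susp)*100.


P = (13.91 - 13.09) / (13.91 - 8.8) * 100 = 0.82 / 5.11 * 100 = 16.0%

16.0


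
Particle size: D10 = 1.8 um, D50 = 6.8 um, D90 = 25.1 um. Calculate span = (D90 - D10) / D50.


Span = (25.1 - 1.8) / 6.8 = 23.3 / 6.8 = 3.426

3.426


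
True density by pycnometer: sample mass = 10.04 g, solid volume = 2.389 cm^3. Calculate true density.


TD = 10.04 / 2.389 = 4.203 g/cm^3

4.203


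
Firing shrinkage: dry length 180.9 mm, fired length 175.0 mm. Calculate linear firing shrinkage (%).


FS = (180.9 - 175.0) / 180.9 * 100 = 3.26%

3.26


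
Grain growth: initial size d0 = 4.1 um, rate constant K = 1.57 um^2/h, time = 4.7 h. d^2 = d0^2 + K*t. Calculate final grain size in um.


d^2 = 4.1^2 + 1.57*4.7 = 24.189
d = sqrt(24.189) = 4.92 um

4.92


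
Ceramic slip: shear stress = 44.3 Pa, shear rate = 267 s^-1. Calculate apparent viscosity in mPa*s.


eta = tau/gamma * 1000 = 44.3/267 * 1000 = 165.9 mPa*s

165.9


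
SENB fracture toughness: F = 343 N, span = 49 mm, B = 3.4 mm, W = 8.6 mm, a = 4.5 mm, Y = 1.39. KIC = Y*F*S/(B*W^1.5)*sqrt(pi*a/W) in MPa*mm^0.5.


KIC = 1.39*343*49/(3.4*8.6^1.5)*sqrt(pi*4.5/8.6) = 349.31

349.31


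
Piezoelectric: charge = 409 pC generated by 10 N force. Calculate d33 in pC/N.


d33 = 409 / 10 = 40.9 pC/N

40.9


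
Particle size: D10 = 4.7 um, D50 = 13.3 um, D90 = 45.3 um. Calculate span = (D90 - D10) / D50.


Span = (45.3 - 4.7) / 13.3 = 40.6 / 13.3 = 3.053

3.053


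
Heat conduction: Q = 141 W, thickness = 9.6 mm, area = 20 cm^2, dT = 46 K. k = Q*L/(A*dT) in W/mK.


k = 141*9.6/1000/(20/10000*46) = 14.71 W/mK

14.71


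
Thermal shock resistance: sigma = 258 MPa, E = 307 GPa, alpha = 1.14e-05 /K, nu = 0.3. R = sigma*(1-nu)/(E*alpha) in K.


R = 258*(1-0.3)/(307*1000*1.14e-05) = 52 K

52


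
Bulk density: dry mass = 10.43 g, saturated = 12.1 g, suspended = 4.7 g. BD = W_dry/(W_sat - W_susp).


BD = 10.43 / (12.1 - 4.7) = 10.43 / 7.4 = 1.409 g/cm^3

1.409


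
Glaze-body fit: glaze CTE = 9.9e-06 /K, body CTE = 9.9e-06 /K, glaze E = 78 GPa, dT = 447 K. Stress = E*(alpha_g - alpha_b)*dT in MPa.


Stress = 78*1000*(9.9e-06 - 9.9e-06)*447 = 0.0 MPa

0.0


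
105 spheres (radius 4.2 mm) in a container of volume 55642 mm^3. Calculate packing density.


V_sphere = 4/3*pi*4.2^3 = 310.3391 mm^3
Total V = 105*310.3391 = 32585.6055 mm^3
PD = 32585.6055 / 55642 = 0.586

0.586


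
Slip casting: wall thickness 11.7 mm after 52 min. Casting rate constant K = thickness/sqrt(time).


K = 11.7 / sqrt(52) = 11.7 / 7.2111 = 1.622 mm/min^0.5

1.622


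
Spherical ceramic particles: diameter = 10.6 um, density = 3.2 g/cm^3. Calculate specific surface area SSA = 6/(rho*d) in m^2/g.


SSA = 6 / (3.2 * 10.6) = 0.177 m^2/g

0.177


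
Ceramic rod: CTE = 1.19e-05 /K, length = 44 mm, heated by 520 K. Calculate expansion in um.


dL = 1.19e-05 * 44 * 520 * 1000 = 272.272 um

272.272


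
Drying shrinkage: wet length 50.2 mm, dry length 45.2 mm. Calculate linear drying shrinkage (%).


DS = (50.2 - 45.2) / 50.2 * 100 = 9.96%

9.96


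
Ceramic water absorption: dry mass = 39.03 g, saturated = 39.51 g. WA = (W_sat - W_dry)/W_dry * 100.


WA = (39.51 - 39.03) / 39.03 * 100 = 1.23%

1.23


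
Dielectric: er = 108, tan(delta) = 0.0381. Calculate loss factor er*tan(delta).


Loss = 108 * 0.0381 = 4.115

4.115


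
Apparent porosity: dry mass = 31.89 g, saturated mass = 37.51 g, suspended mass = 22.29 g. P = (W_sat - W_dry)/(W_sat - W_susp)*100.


P = (37.51 - 31.89) / (37.51 - 22.29) * 100 = 5.62 / 15.22 * 100 = 36.9%

36.9


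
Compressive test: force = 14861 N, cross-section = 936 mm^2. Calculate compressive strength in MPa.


CS = 14861 / 936 = 15.9 MPa

15.9


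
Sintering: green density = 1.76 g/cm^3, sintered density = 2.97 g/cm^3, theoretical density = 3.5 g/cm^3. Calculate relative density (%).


Relative = 2.97 / 3.5 * 100 = 84.9%

84.9


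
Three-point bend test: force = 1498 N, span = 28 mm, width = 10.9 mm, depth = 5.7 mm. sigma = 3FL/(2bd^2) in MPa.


sigma = 3*1498*28/(2*10.9*5.7^2) = 177.7 MPa

177.7


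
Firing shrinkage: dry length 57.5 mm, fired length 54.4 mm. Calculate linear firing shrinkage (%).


FS = (57.5 - 54.4) / 57.5 * 100 = 5.39%

5.39


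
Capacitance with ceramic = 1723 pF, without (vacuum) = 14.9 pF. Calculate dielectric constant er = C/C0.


er = 1723 / 14.9 = 115.64

115.64


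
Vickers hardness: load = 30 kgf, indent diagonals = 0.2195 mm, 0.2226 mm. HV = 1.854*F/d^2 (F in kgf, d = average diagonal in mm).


d_avg = (0.2195+0.2226)/2 = 0.22105 mm
HV = 1.854*30/0.22105^2 = 1138

1138


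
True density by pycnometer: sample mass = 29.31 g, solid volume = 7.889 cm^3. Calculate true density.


TD = 29.31 / 7.889 = 3.715 g/cm^3

3.715


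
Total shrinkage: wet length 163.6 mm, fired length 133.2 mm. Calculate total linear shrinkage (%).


TS = (163.6 - 133.2) / 163.6 * 100 = 18.58%

18.58


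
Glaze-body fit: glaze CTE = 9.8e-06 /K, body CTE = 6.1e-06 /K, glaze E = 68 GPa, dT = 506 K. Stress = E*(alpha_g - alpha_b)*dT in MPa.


Stress = 68*1000*(9.8e-06 - 6.1e-06)*506 = 127.3 MPa

127.3


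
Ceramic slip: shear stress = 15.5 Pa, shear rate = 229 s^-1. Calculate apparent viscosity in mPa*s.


eta = tau/gamma * 1000 = 15.5/229 * 1000 = 67.7 mPa*s

67.7


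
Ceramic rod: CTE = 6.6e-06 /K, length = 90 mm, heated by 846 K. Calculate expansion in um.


dL = 6.6e-06 * 90 * 846 * 1000 = 502.524 um

502.524


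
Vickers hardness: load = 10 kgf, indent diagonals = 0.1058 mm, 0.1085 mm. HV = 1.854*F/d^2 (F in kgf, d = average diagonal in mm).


d_avg = (0.1058+0.1085)/2 = 0.10715 mm
HV = 1.854*10/0.10715^2 = 1615

1615


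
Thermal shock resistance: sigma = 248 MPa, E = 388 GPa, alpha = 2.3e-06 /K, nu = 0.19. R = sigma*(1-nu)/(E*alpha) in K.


R = 248*(1-0.19)/(388*1000*2.3e-06) = 225 K

225


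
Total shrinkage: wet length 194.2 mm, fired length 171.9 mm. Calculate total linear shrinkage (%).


TS = (194.2 - 171.9) / 194.2 * 100 = 11.48%

11.48


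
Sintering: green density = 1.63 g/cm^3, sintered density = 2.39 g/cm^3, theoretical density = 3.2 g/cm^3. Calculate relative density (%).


Relative = 2.39 / 3.2 * 100 = 74.7%

74.7


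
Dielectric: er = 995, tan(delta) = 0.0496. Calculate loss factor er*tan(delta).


Loss = 995 * 0.0496 = 49.352

49.352


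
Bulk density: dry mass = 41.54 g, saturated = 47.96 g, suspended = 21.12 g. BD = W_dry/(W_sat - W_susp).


BD = 41.54 / (47.96 - 21.12) = 41.54 / 26.84 = 1.548 g/cm^3

1.548


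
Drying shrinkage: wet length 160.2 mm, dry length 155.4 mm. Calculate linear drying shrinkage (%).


DS = (160.2 - 155.4) / 160.2 * 100 = 3.0%

3.0


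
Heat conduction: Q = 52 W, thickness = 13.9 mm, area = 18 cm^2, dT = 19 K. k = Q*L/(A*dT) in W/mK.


k = 52*13.9/1000/(18/10000*19) = 21.13 W/mK

21.13


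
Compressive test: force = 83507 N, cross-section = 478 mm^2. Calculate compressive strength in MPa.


CS = 83507 / 478 = 174.7 MPa

174.7


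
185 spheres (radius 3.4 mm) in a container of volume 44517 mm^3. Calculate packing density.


V_sphere = 4/3*pi*3.4^3 = 164.6362 mm^3
Total V = 185*164.6362 = 30457.697 mm^3
PD = 30457.697 / 44517 = 0.684

0.684


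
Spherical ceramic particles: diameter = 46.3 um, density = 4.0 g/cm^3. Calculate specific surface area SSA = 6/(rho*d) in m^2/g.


SSA = 6 / (4.0 * 46.3) = 0.032 m^2/g

0.032


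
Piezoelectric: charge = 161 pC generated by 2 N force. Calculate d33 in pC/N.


d33 = 161 / 2 = 80.5 pC/N

80.5


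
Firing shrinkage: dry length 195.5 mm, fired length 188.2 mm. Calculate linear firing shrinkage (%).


FS = (195.5 - 188.2) / 195.5 * 100 = 3.73%

3.73


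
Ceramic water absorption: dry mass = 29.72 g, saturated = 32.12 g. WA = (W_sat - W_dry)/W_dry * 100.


WA = (32.12 - 29.72) / 29.72 * 100 = 8.08%

8.08


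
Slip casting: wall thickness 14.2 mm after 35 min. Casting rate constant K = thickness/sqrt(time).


K = 14.2 / sqrt(35) = 14.2 / 5.9161 = 2.4 mm/min^0.5

2.4


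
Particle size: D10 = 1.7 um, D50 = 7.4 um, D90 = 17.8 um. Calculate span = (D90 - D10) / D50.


Span = (17.8 - 1.7) / 7.4 = 16.1 / 7.4 = 2.176

2.176


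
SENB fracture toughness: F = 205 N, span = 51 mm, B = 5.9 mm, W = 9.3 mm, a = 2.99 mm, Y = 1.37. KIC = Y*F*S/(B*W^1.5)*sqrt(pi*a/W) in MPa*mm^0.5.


KIC = 1.37*205*51/(5.9*9.3^1.5)*sqrt(pi*2.99/9.3) = 86.03

86.03


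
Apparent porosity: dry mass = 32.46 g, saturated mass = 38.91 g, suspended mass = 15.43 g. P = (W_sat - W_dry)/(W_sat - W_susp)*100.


P = (38.91 - 32.46) / (38.91 - 15.43) * 100 = 6.45 / 23.48 * 100 = 27.5%

27.5


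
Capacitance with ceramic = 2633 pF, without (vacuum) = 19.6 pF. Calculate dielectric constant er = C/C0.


er = 2633 / 19.6 = 134.34

134.34


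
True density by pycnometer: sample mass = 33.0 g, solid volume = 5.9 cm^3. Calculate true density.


TD = 33.0 / 5.9 = 5.593 g/cm^3

5.593


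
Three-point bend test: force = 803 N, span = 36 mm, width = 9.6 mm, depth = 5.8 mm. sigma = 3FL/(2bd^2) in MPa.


sigma = 3*803*36/(2*9.6*5.8^2) = 134.3 MPa

134.3


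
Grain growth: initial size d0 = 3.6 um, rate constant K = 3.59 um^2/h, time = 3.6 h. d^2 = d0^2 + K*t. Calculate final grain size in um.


d^2 = 3.6^2 + 3.59*3.6 = 25.884
d = sqrt(25.884) = 5.09 um

5.09
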